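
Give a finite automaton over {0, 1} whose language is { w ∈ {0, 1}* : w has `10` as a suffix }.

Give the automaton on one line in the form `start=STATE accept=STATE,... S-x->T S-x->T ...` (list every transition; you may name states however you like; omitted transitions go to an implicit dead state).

Let each state record the length of the longest suffix of the input read so far that is also a prefix of `10`. s1 means the last symbol is `1`; s2 means the last 2 symbols are `10`. Accept only at s2, where the string currently ends in `10`.
        0   1  
>  s0   s0  s1 
   s1   s2  s1 
 * s2   s0  s1 
(> = start, * = accepting)

start=s0 accept=s2 s0-0->s0 s0-1->s1 s1-0->s2 s1-1->s1 s2-0->s0 s2-1->s1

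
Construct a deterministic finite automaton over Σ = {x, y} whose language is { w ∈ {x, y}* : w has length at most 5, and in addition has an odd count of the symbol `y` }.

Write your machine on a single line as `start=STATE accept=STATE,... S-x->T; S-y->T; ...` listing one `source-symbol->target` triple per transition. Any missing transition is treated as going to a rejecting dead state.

Handle the two conditions separately and then intersect. One (7 states) tracks the input length, saturating at 6; the other (2 states) tracks the count of `y`s modulo 2. Each combined state is a pair, one component from each; accept when both components accept. Minimizing collapses redundant product states.
An 11-state machine:
          x    y  
>  q0     q1   q2 
   q1     q3   q4 
 * q2     q4   q3 
   q3     q5   q6 
 * q4     q6   q5 
   q5     q7   q8 
 * q6     q8   q7 
   q7     q9  q10 
 * q8    q10   q9 
   q9     q9   q9 
 * q10    q9   q9 
(> = start, * = accepting)

start=q0; accept=q2,q4,q6,q8,q10; q0-x->q1; q0-y->q2; q1-x->q3; q1-y->q4; q2-x->q4; q2-y->q3; q3-x->q5; q3-y->q6; q4-x->q6; q4-y->q5; q5-x->q7; q5-y->q8; q6-x->q8; q6-y->q7; q7-x->q9; q7-y->q10; q8-x->q10; q8-y->q9; q9-x->q9; q9-y->q9; q10-x->q9; q10-y->q9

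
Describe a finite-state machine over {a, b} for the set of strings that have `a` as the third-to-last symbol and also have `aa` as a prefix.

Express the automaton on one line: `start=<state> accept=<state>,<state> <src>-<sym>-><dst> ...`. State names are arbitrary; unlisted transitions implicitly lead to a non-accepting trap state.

Build one automaton per condition and run them in lockstep. The first has 15 states tracking the last 3 symbols read; the second has 4 states tracking whether the input so far still matches the prefix `aa`. A product state is a pair (one from each), accepting exactly when both do.
A 23-state machine:
          a    b  
>  q0     q1   q2 
   q1     q3   q4 
   q2     q5   q6 
   q3     q7   q8 
   q4     q9  q10 
   q5    q11  q12 
   q6    q13  q14 
 * q7     q7   q8 
 * q8    q15  q16 
   q9    q11  q12 
   q10   q13  q14 
   q11   q17  q18 
   q12    q9  q10 
   q13   q11  q12 
   q14   q13  q14 
 * q15   q19  q20 
 * q16   q21  q22 
   q17   q17  q18 
   q18    q9  q10 
   q19    q7   q8 
   q20   q15  q16 
   q21   q19  q20 
   q22   q21  q22 
(> = start, * = accepting)

start=q0 accept=q7,q8,q15,q16 q0-a->q1 q0-b->q2 q1-a->q3 q1-b->q4 q2-a->q5 q2-b->q6 q3-a->q7 q3-b->q8 q4-a->q9 q4-b->q10 q5-a->q11 q5-b->q12 q6-a->q13 q6-b->q14 q7-a->q7 q7-b->q8 q8-a->q15 q8-b->q16 q9-a->q11 q9-b->q12 q10-a->q13 q10-b->q14 q11-a->q17 q11-b->q18 q12-a->q9 q12-b->q10 q13-a->q11 q13-b->q12 q14-a->q13 q14-b->q14 q15-a->q19 q15-b->q20 q16-a->q21 q16-b->q22 q17-a->q17 q17-b->q18 q18-a->q9 q18-b->q10 q19-a->q7 q19-b->q8 q20-a->q15 q20-b->q16 q21-a->q19 q21-b->q20 q22-a->q21 q22-b->q22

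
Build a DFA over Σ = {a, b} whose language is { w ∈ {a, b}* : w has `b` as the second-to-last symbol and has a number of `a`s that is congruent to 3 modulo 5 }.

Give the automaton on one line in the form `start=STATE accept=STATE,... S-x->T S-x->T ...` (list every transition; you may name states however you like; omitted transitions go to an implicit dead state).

start=q0 accept=q7,q8 q0-a->q1 q0-b->q0 q1-a->q2 q1-b->q1 q2-a->q3 q2-b->q4 q3-a->q5 q3-b->q6 q4-a->q7 q4-b->q4 q5-a->q0 q5-b->q5 q6-a->q5 q6-b->q8 q7-a->q5 q7-b->q6 q8-a->q5 q8-b->q8

Handle the two conditions separately and then intersect. One (7 states) tracks the last 2 symbols read; the other (5 states) tracks the count of `a`s modulo 5. Each combined state is a pair, one component from each; accept when both components accept. Minimizing collapses redundant product states.
        a   b  
>  q0   q1  q0 
   q1   q2  q1 
   q2   q3  q4 
   q3   q5  q6 
   q4   q7  q4 
   q5   q0  q5 
   q6   q5  q8 
 * q7   q5  q6 
 * q8   q5  q8 
(> = start, * = accepting)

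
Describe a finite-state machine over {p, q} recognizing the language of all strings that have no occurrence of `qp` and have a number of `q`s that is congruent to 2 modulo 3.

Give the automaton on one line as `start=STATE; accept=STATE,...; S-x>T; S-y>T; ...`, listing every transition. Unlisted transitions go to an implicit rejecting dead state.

start=S0; accept=S3; S0-p>S0; S0-q>S1; S1-p>S2; S1-q>S3; S2-p>S2; S2-q>S4; S3-p>S4; S3-q>S5; S4-p>S4; S4-q>S6; S5-p>S6; S5-q>S1; S6-p>S6; S6-q>S2

Run two small machines in parallel and take their product. The first has 3 states tracking partial matches of the forbidden pattern `qp`; the second has 3 states tracking the count of `q`s modulo 3. A product state is a pair (one from each), accepting exactly when both do.
With 7 states:
        p   q  
>  S0   S0  S1 
   S1   S2  S3 
   S2   S2  S4 
 * S3   S4  S5 
   S4   S4  S6 
   S5   S6  S1 
   S6   S6  S2 
(> = start, * = accepting)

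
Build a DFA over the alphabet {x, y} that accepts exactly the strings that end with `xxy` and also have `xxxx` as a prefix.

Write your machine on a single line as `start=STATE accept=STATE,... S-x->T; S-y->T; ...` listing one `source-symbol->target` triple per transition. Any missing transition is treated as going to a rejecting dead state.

Handle the two conditions separately and then intersect. The first has 4 states tracking how much of the suffix `xxy` has currently been matched; the second has 6 states tracking whether the input so far still matches the prefix `xxxx`. A product state is a pair (one from each), accepting exactly when both do.
12 states suffice.
          x    y  
>  S0     S1   S2 
   S1     S3   S2 
   S2     S4   S2 
   S3     S5   S6 
   S4     S7   S2 
   S5     S8   S6 
   S6     S4   S2 
   S7     S7   S6 
   S8     S8   S9 
 * S9    S10  S11 
   S10    S8  S11 
   S11   S10  S11 
(> = start, * = accepting)

start=S0; accept=S9; S0-x->S1; S0-y->S2; S1-x->S3; S1-y->S2; S2-x->S4; S2-y->S2; S3-x->S5; S3-y->S6; S4-x->S7; S4-y->S2; S5-x->S8; S5-y->S6; S6-x->S4; S6-y->S2; S7-x->S7; S7-y->S6; S8-x->S8; S8-y->S9; S9-x->S10; S9-y->S11; S10-x->S8; S10-y->S11; S11-x->S10; S11-y->S11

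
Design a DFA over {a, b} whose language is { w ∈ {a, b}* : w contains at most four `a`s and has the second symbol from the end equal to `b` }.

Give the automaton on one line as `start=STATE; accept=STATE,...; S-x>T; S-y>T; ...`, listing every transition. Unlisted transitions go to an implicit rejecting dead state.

Run two small machines in parallel and take their product. The first has 6 states tracking the count of `a`s, saturating at 5; the second has 7 states tracking the last 2 symbols read. A product state is a pair (one from each), accepting exactly when both do.
With 23 states:
          a    b  
>  S0     S1   S2 
   S1     S3   S4 
   S2     S5   S6 
   S3     S7   S8 
   S4     S9  S10 
 * S5     S3   S4 
 * S6     S5   S6 
   S7    S11  S12 
   S8    S13  S14 
 * S9     S7   S8 
 * S10    S9  S10 
   S11   S15  S16 
   S12   S17  S18 
 * S13   S11  S12 
 * S14   S13  S14 
   S15   S15  S19 
   S16   S20  S21 
 * S17   S15  S16 
 * S18   S17  S18 
   S19   S20  S22 
   S20   S15  S19 
 * S21   S20  S21 
   S22   S20  S22 
(> = start, * = accepting)

start=S0; accept=S5,S6,S9,S10,S13,S14,S17,S18,S21; S0-a>S1; S0-b>S2; S1-a>S3; S1-b>S4; S2-a>S5; S2-b>S6; S3-a>S7; S3-b>S8; S4-a>S9; S4-b>S10; S5-a>S3; S5-b>S4; S6-a>S5; S6-b>S6; S7-a>S11; S7-b>S12; S8-a>S13; S8-b>S14; S9-a>S7; S9-b>S8; S10-a>S9; S10-b>S10; S11-a>S15; S11-b>S16; S12-a>S17; S12-b>S18; S13-a>S11; S13-b>S12; S14-a>S13; S14-b>S14; S15-a>S15; S15-b>S19; S16-a>S20; S16-b>S21; S17-a>S15; S17-b>S16; S18-a>S17; S18-b>S18; S19-a>S20; S19-b>S22; S20-a>S15; S20-b>S19; S21-a>S20; S21-b>S21; S22-a>S20; S22-b>S22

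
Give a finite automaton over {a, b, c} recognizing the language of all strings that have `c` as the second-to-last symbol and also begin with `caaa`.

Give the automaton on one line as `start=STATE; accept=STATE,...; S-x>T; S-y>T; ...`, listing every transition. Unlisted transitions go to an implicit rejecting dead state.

Handle the two conditions separately and then intersect. The first has 13 states tracking the last 2 symbols read; the second has 6 states tracking whether the input so far still matches the prefix `caaa`. A product state is a pair (one from each), accepting exactly when both do. Equivalent product states are then merged.
With 9 states:
        a   b   c  
>  S0   S1  S1  S2 
   S1   S1  S1  S1 
   S2   S3  S1  S1 
   S3   S4  S1  S1 
   S4   S5  S1  S1 
   S5   S5  S5  S6 
   S6   S7  S7  S8 
 * S7   S5  S5  S6 
 * S8   S7  S7  S8 
(> = start, * = accepting)

start=S0; accept=S7,S8; S0-a>S1; S0-b>S1; S0-c>S2; S1-a>S1; S1-b>S1; S1-c>S1; S2-a>S3; S2-b>S1; S2-c>S1; S3-a>S4; S3-b>S1; S3-c>S1; S4-a>S5; S4-b>S1; S4-c>S1; S5-a>S5; S5-b>S5; S5-c>S6; S6-a>S7; S6-b>S7; S6-c>S8; S7-a>S5; S7-b>S5; S7-c>S6; S8-a>S7; S8-b>S7; S8-c>S8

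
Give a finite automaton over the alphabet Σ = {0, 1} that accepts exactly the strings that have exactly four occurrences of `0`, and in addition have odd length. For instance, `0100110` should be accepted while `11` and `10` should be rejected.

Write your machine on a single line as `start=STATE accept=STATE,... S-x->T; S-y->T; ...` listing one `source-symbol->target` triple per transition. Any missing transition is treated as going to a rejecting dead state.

Handle the two conditions separately and then intersect. The first has 6 states tracking the count of `0`s, saturating at 5; the second has 2 states tracking the input length modulo 2. A product state is a pair (one from each), accepting exactly when both do. Minimizing collapses redundant product states.
With 11 states:
       0  1 
>  A   B  C 
   B   D  E 
   C   E  A 
   D   F  G 
   E   G  B 
   F   H  I 
   G   I  D 
   H   J  K 
   I   K  F 
   J   J  J 
 * K   J  H 
(> = start, * = accepting)

start=A; accept=K; A-0->B; A-1->C; B-0->D; B-1->E; C-0->E; C-1->A; D-0->F; D-1->G; E-0->G; E-1->B; F-0->H; F-1->I; G-0->I; G-1->D; H-0->J; H-1->K; I-0->K; I-1->F; J-0->J; J-1->J; K-0->J; K-1->H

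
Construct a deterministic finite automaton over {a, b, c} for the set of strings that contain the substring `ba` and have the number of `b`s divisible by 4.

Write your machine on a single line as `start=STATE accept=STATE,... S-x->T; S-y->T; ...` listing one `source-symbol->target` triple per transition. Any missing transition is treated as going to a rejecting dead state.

Handle the two conditions separately and then intersect. The first has 3 states tracking whether and how much of `ba` has been seen; the second has 4 states tracking the count of `b`s modulo 4. A product state is a pair (one from each), accepting exactly when both do.
With 12 states:
          a    b    c  
>  q0     q0   q1   q0 
   q1     q2   q3   q4 
   q2     q2   q5   q2 
   q3     q5   q6   q7 
   q4     q4   q3   q4 
   q5     q5   q8   q5 
   q6     q8   q9  q10 
   q7     q7   q6   q7 
   q8     q8  q11   q8 
   q9    q11   q1   q0 
   q10   q10   q9  q10 
 * q11   q11   q2  q11 
(> = start, * = accepting)

start=q0; accept=q11; q0-a->q0; q0-b->q1; q0-c->q0; q1-a->q2; q1-b->q3; q1-c->q4; q2-a->q2; q2-b->q5; q2-c->q2; q3-a->q5; q3-b->q6; q3-c->q7; q4-a->q4; q4-b->q3; q4-c->q4; q5-a->q5; q5-b->q8; q5-c->q5; q6-a->q8; q6-b->q9; q6-c->q10; q7-a->q7; q7-b->q6; q7-c->q7; q8-a->q8; q8-b->q11; q8-c->q8; q9-a->q11; q9-b->q1; q9-c->q0; q10-a->q10; q10-b->q9; q10-c->q10; q11-a->q11; q11-b->q2; q11-c->q11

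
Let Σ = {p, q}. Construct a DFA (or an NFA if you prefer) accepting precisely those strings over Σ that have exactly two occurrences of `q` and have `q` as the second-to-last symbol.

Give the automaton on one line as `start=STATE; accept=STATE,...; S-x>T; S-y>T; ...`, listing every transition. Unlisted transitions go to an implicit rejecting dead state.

Build one automaton per condition and run them in lockstep. The first has 4 states tracking the count of `q`s, saturating at 3; the second has 7 states tracking the last 2 symbols read. A product state is a pair (one from each), accepting exactly when both do. After merging equivalent states the machine shrinks.
With 7 states:
        p   q  
>  S0   S0  S1 
   S1   S2  S3 
   S2   S2  S4 
 * S3   S5  S6 
   S4   S5  S6 
 * S5   S6  S6 
   S6   S6  S6 
(> = start, * = accepting)

start=S0; accept=S3,S5; S0-p>S0; S0-q>S1; S1-p>S2; S1-q>S3; S2-p>S2; S2-q>S4; S3-p>S5; S3-q>S6; S4-p>S5; S4-q>S6; S5-p>S6; S5-q>S6; S6-p>S6; S6-q>S6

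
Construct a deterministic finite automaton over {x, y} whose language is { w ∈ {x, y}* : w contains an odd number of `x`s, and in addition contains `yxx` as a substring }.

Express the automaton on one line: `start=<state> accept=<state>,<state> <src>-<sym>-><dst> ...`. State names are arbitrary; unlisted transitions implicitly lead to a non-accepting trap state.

Handle the two conditions separately and then intersect. One (2 states) tracks the count of `x`s modulo 2; the other (4 states) tracks whether and how much of `yxx` has been seen. Each combined state is a pair, one component from each; accept when both components accept.
An 8-state machine:
        x   y  
>  S0   S1  S2 
   S1   S0  S3 
   S2   S4  S2 
   S3   S5  S3 
   S4   S6  S3 
   S5   S7  S2 
   S6   S7  S6 
 * S7   S6  S7 
(> = start, * = accepting)

start=S0 accept=S7 S0-x->S1 S0-y->S2 S1-x->S0 S1-y->S3 S2-x->S4 S2-y->S2 S3-x->S5 S3-y->S3 S4-x->S6 S4-y->S3 S5-x->S7 S5-y->S2 S6-x->S7 S6-y->S6 S7-x->S6 S7-y->S7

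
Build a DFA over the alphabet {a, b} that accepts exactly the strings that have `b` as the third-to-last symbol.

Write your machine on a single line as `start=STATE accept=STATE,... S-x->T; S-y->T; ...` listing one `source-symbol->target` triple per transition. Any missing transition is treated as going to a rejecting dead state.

A DFA must remember the last 3 symbols (since which symbol is third-to-last isn't known until the input ends). Use one state per possible window of the last ≤3 symbols; accept from those whose window starts with `b`.
15 states suffice.
          a    b  
>  q0     q1   q2 
   q1     q3   q4 
   q2     q5   q6 
   q3     q7   q8 
   q4     q9  q10 
   q5    q11  q12 
   q6    q13  q14 
   q7     q7   q8 
   q8     q9  q10 
   q9    q11  q12 
   q10   q13  q14 
 * q11    q7   q8 
 * q12    q9  q10 
 * q13   q11  q12 
 * q14   q13  q14 
(> = start, * = accepting)

start=q0; accept=q11,q12,q13,q14; q0-a->q1; q0-b->q2; q1-a->q3; q1-b->q4; q2-a->q5; q2-b->q6; q3-a->q7; q3-b->q8; q4-a->q9; q4-b->q10; q5-a->q11; q5-b->q12; q6-a->q13; q6-b->q14; q7-a->q7; q7-b->q8; q8-a->q9; q8-b->q10; q9-a->q11; q9-b->q12; q10-a->q13; q10-b->q14; q11-a->q7; q11-b->q8; q12-a->q9; q12-b->q10; q13-a->q11; q13-b->q12; q14-a->q13; q14-b->q14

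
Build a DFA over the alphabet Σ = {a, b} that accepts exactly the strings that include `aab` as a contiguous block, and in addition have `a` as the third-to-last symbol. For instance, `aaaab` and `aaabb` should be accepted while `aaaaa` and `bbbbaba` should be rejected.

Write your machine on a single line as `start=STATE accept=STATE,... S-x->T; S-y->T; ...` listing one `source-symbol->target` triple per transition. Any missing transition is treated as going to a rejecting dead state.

Run two small machines in parallel and take their product. One (4 states) tracks whether and how much of `aab` has been seen; the other (15 states) tracks the last 3 symbols read. Each combined state is a pair, one component from each; accept when both components accept.
With 22 states:
          a    b  
>  s0     s1   s2 
   s1     s3   s4 
   s2     s5   s6 
   s3     s7   s8 
   s4     s9  s10 
   s5    s11  s12 
   s6    s13  s14 
   s7     s7   s8 
 * s8    s15  s16 
   s9    s11  s12 
   s10   s13  s14 
   s11    s7   s8 
   s12    s9  s10 
   s13   s11  s12 
   s14   s13  s14 
 * s15   s17  s18 
 * s16   s19  s20 
   s17   s21   s8 
   s18   s15  s16 
   s19   s17  s18 
   s20   s19  s20 
 * s21   s21   s8 
(> = start, * = accepting)

start=s0; accept=s8,s15,s16,s21; s0-a->s1; s0-b->s2; s1-a->s3; s1-b->s4; s2-a->s5; s2-b->s6; s3-a->s7; s3-b->s8; s4-a->s9; s4-b->s10; s5-a->s11; s5-b->s12; s6-a->s13; s6-b->s14; s7-a->s7; s7-b->s8; s8-a->s15; s8-b->s16; s9-a->s11; s9-b->s12; s10-a->s13; s10-b->s14; s11-a->s7; s11-b->s8; s12-a->s9; s12-b->s10; s13-a->s11; s13-b->s12; s14-a->s13; s14-b->s14; s15-a->s17; s15-b->s18; s16-a->s19; s16-b->s20; s17-a->s21; s17-b->s8; s18-a->s15; s18-b->s16; s19-a->s17; s19-b->s18; s20-a->s19; s20-b->s20; s21-a->s21; s21-b->s8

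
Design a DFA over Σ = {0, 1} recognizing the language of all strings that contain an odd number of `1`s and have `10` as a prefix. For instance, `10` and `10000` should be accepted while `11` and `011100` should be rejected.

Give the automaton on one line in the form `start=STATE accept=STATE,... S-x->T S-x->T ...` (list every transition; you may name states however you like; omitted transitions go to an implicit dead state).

start=S0 accept=S4 S0-0->S1 S0-1->S2 S1-0->S1 S1-1->S3 S2-0->S4 S2-1->S1 S3-0->S3 S3-1->S1 S4-0->S4 S4-1->S5 S5-0->S5 S5-1->S4

Run two small machines in parallel and take their product. One (2 states) tracks the count of `1`s modulo 2; the other (4 states) tracks whether the input so far still matches the prefix `10`. Each combined state is a pair, one component from each; accept when both components accept.
A 6-state machine:
        0   1  
>  S0   S1  S2 
   S1   S1  S3 
   S2   S4  S1 
   S3   S3  S1 
 * S4   S4  S5 
   S5   S5  S4 
(> = start, * = accepting)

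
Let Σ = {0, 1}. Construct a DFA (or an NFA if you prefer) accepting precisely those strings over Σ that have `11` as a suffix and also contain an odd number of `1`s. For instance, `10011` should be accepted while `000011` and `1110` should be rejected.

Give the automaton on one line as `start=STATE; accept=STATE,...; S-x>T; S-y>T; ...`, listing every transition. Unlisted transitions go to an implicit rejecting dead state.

start=A; accept=D; A-0>A; A-1>B; B-0>B; B-1>C; C-0>A; C-1>D; D-0>B; D-1>C

Build one automaton per condition and run them in lockstep. One (3 states) tracks how much of the suffix `11` has currently been matched; the other (2 states) tracks the count of `1`s modulo 2. Each combined state is a pair, one component from each; accept when both components accept. Equivalent product states are then merged.
With 4 states:
       0  1 
>  A   A  B 
   B   B  C 
   C   A  D 
 * D   B  C 
(> = start, * = accepting)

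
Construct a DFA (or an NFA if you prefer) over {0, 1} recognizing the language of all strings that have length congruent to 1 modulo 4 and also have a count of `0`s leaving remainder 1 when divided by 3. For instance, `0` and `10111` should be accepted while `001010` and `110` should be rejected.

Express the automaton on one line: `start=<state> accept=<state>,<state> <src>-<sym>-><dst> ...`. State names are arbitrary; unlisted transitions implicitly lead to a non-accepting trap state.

start=A accept=B A-0->B A-1->C B-0->D B-1->E C-0->E C-1->F D-0->G D-1->H E-0->H E-1->I F-0->I F-1->G G-0->J G-1->A H-0->A H-1->K I-0->K I-1->J J-0->L J-1->B K-0->C K-1->L L-0->F L-1->D

Handle the two conditions separately and then intersect. One (4 states) tracks the input length modulo 4; the other (3 states) tracks the count of `0`s modulo 3. Each combined state is a pair, one component from each; accept when both components accept.
       0  1 
>  A   B  C 
 * B   D  E 
   C   E  F 
   D   G  H 
   E   H  I 
   F   I  G 
   G   J  A 
   H   A  K 
   I   K  J 
   J   L  B 
   K   C  L 
   L   F  D 
(> = start, * = accepting)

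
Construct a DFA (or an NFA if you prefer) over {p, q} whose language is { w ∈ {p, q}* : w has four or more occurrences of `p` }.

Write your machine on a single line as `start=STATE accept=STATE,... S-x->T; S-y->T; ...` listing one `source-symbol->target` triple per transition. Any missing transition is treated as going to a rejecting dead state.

start=A; accept=E,F; A-p->B; A-q->A; B-p->C; B-q->B; C-p->D; C-q->C; D-p->E; D-q->D; E-p->F; E-q->E; F-p->F; F-q->F

Only the number of `p`s matters, and only up to 5. Make a chain A → B → C → D → E → F advanced by each `p` (with F absorbing); every other symbol self-loops. The accepting set is {E, F}.
With 6 states:
       p  q 
>  A   B  A 
   B   C  B 
   C   D  C 
   D   E  D 
 * E   F  E 
 * F   F  F 
(> = start, * = accepting)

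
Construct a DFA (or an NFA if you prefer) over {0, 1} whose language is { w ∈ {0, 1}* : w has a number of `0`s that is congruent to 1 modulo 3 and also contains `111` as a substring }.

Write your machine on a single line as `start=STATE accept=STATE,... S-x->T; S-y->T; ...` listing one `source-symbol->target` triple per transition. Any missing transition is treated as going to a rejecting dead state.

Run two small machines in parallel and take their product. One (3 states) tracks the count of `0`s modulo 3; the other (4 states) tracks whether and how much of `111` has been seen. Each combined state is a pair, one component from each; accept when both components accept.
12 states suffice.
          0    1  
>  q0     q1   q2 
   q1     q3   q4 
   q2     q1   q5 
   q3     q0   q6 
   q4     q3   q7 
   q5     q1   q8 
   q6     q0   q9 
   q7     q3  q10 
   q8    q10   q8 
   q9     q0  q11 
 * q10   q11  q10 
   q11    q8  q11 
(> = start, * = accepting)

start=q0; accept=q10; q0-0->q1; q0-1->q2; q1-0->q3; q1-1->q4; q2-0->q1; q2-1->q5; q3-0->q0; q3-1->q6; q4-0->q3; q4-1->q7; q5-0->q1; q5-1->q8; q6-0->q0; q6-1->q9; q7-0->q3; q7-1->q10; q8-0->q10; q8-1->q8; q9-0->q0; q9-1->q11; q10-0->q11; q10-1->q10; q11-0->q8; q11-1->q11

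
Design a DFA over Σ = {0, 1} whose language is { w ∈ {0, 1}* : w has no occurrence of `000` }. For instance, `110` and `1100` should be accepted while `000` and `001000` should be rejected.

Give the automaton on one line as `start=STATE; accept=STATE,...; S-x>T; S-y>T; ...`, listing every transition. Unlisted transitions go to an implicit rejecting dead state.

This is the complement of 'contains `000`'. Use the same substring-matching states — q0 through q3 holding how much of `000` has just been matched — but flip the accepting set: everything except the trap q3 accepts.
With 4 states:
        0   1  
>* q0   q1  q0 
 * q1   q2  q0 
 * q2   q3  q0 
   q3   q3  q3 
(> = start, * = accepting)

start=q0; accept=q0,q1,q2; q0-0>q1; q0-1>q0; q1-0>q2; q1-1>q0; q2-0>q3; q2-1>q0; q3-0>q3; q3-1>q3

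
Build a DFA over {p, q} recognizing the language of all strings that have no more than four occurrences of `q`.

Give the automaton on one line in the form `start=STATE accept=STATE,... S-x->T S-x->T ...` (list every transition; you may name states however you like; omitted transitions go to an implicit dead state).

start=A accept=A,B,C,D,E A-p->A A-q->B B-p->B B-q->C C-p->C C-q->D D-p->D D-q->E E-p->E E-q->F F-p->F F-q->F

Only the number of `q`s matters, and only up to 5. Make a chain A → B → C → D → E → F advanced by each `q` (with F absorbing); every other symbol self-loops. The accepting set is {A, B, C, D, E}.
       p  q 
>* A   A  B 
 * B   B  C 
 * C   C  D 
 * D   D  E 
 * E   E  F 
   F   F  F 
(> = start, * = accepting)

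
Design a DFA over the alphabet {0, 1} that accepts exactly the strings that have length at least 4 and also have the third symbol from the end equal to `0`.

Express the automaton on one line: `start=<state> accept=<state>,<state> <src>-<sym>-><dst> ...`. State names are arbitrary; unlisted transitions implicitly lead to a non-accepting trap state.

start=s0 accept=s5,s6,s7,s8 s0-0->s1 s0-1->s1 s1-0->s2 s1-1->s1 s2-0->s3 s2-1->s4 s3-0->s5 s3-1->s6 s4-0->s7 s4-1->s8 s5-0->s5 s5-1->s6 s6-0->s7 s6-1->s8 s7-0->s3 s7-1->s4 s8-0->s2 s8-1->s1

Build one automaton per condition and run them in lockstep. The first has 6 states tracking the input length, saturating at 5; the second has 15 states tracking the last 3 symbols read. A product state is a pair (one from each), accepting exactly when both do. After merging equivalent states the machine shrinks.
A 9-state machine:
        0   1  
>  s0   s1  s1 
   s1   s2  s1 
   s2   s3  s4 
   s3   s5  s6 
   s4   s7  s8 
 * s5   s5  s6 
 * s6   s7  s8 
 * s7   s3  s4 
 * s8   s2  s1 
(> = start, * = accepting)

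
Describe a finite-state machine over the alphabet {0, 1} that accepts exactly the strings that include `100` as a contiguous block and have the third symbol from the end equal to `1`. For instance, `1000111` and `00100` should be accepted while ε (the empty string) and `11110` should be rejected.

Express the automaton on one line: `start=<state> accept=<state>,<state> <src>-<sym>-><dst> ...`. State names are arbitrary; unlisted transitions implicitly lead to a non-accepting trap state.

start=q0 accept=q11,q19,q20,q21 q0-0->q1 q0-1->q2 q1-0->q3 q1-1->q4 q2-0->q5 q2-1->q6 q3-0->q7 q3-1->q8 q4-0->q9 q4-1->q10 q5-0->q11 q5-1->q12 q6-0->q13 q6-1->q14 q7-0->q7 q7-1->q8 q8-0->q9 q8-1->q10 q9-0->q11 q9-1->q12 q10-0->q13 q10-1->q14 q11-0->q15 q11-1->q16 q12-0->q9 q12-1->q10 q13-0->q11 q13-1->q12 q14-0->q13 q14-1->q14 q15-0->q15 q15-1->q16 q16-0->q17 q16-1->q18 q17-0->q11 q17-1->q19 q18-0->q20 q18-1->q21 q19-0->q17 q19-1->q18 q20-0->q11 q20-1->q19 q21-0->q20 q21-1->q21

Build one automaton per condition and run them in lockstep. The first has 4 states tracking whether and how much of `100` has been seen; the second has 15 states tracking the last 3 symbols read. A product state is a pair (one from each), accepting exactly when both do.
A 22-state machine:
          0    1  
>  q0     q1   q2 
   q1     q3   q4 
   q2     q5   q6 
   q3     q7   q8 
   q4     q9  q10 
   q5    q11  q12 
   q6    q13  q14 
   q7     q7   q8 
   q8     q9  q10 
   q9    q11  q12 
   q10   q13  q14 
 * q11   q15  q16 
   q12    q9  q10 
   q13   q11  q12 
   q14   q13  q14 
   q15   q15  q16 
   q16   q17  q18 
   q17   q11  q19 
   q18   q20  q21 
 * q19   q17  q18 
 * q20   q11  q19 
 * q21   q20  q21 
(> = start, * = accepting)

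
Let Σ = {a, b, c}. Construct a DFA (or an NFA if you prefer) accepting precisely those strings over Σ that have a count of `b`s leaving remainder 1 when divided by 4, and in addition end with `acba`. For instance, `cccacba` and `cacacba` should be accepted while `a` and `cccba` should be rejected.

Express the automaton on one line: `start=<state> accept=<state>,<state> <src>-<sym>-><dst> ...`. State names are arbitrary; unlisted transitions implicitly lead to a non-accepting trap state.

start=S0 accept=S7 S0-a->S1 S0-b->S2 S0-c->S0 S1-a->S1 S1-b->S2 S1-c->S3 S2-a->S2 S2-b->S4 S2-c->S2 S3-a->S1 S3-b->S5 S3-c->S0 S4-a->S4 S4-b->S6 S4-c->S4 S5-a->S7 S5-b->S4 S5-c->S2 S6-a->S6 S6-b->S0 S6-c->S6 S7-a->S2 S7-b->S4 S7-c->S2

Run two small machines in parallel and take their product. One (4 states) tracks the count of `b`s modulo 4; the other (5 states) tracks how much of the suffix `acba` has currently been matched. Each combined state is a pair, one component from each; accept when both components accept. Minimizing collapses redundant product states.
        a   b   c  
>  S0   S1  S2  S0 
   S1   S1  S2  S3 
   S2   S2  S4  S2 
   S3   S1  S5  S0 
   S4   S4  S6  S4 
   S5   S7  S4  S2 
   S6   S6  S0  S6 
 * S7   S2  S4  S2 
(> = start, * = accepting)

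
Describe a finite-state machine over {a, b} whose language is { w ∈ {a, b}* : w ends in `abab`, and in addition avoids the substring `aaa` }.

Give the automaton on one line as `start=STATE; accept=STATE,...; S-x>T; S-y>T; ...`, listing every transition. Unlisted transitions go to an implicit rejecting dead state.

Run two small machines in parallel and take their product. One (5 states) tracks how much of the suffix `abab` has currently been matched; the other (4 states) tracks partial matches of the forbidden pattern `aaa`. Each combined state is a pair, one component from each; accept when both components accept.
An 11-state machine:
          a    b  
>  s0     s1   s0 
   s1     s2   s3 
   s2     s4   s3 
   s3     s5   s0 
   s4     s4   s6 
   s5     s2   s7 
   s6     s8   s9 
 * s7     s5   s0 
   s8     s4  s10 
   s9     s4   s9 
   s10    s8   s9 
(> = start, * = accepting)

start=s0; accept=s7; s0-a>s1; s0-b>s0; s1-a>s2; s1-b>s3; s2-a>s4; s2-b>s3; s3-a>s5; s3-b>s0; s4-a>s4; s4-b>s6; s5-a>s2; s5-b>s7; s6-a>s8; s6-b>s9; s7-a>s5; s7-b>s0; s8-a>s4; s8-b>s10; s9-a>s4; s9-b>s9; s10-a>s8; s10-b>s9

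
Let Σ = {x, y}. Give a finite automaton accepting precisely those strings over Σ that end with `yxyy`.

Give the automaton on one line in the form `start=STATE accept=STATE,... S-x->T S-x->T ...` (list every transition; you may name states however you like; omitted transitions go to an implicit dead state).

Let each state record the length of the longest suffix of the input read so far that is also a prefix of `yxyy`. B means the last symbol is `y`; C means the last 2 symbols are `yx`; D means the last 3 symbols are `yxy`; E means the last 4 symbols are `yxyy`. Accept only at E, where the string currently ends in `yxyy`.
A 5-state machine:
       x  y 
>  A   A  B 
   B   C  B 
   C   A  D 
   D   C  E 
 * E   C  B 
(> = start, * = accepting)

start=A accept=E A-x->A A-y->B B-x->C B-y->B C-x->A C-y->D D-x->C D-y->E E-x->C E-y->B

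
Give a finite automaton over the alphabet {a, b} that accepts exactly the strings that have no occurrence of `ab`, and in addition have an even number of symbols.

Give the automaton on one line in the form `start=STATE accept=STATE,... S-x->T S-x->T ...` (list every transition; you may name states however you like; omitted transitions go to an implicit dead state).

Run two small machines in parallel and take their product. The first has 3 states tracking partial matches of the forbidden pattern `ab`; the second has 2 states tracking the input length modulo 2. A product state is a pair (one from each), accepting exactly when both do.
With 6 states:
        a   b  
>* s0   s1  s2 
   s1   s3  s4 
   s2   s3  s0 
 * s3   s1  s5 
   s4   s5  s5 
   s5   s4  s4 
(> = start, * = accepting)

start=s0 accept=s0,s3 s0-a->s1 s0-b->s2 s1-a->s3 s1-b->s4 s2-a->s3 s2-b->s0 s3-a->s1 s3-b->s5 s4-a->s5 s4-b->s5 s5-a->s4 s5-b->s4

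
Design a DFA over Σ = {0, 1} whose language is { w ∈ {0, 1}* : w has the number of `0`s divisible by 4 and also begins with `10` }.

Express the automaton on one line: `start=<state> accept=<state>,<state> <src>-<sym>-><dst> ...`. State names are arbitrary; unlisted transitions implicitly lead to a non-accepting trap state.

start=q0 accept=q9 q0-0->q1 q0-1->q2 q1-0->q3 q1-1->q1 q2-0->q4 q2-1->q5 q3-0->q6 q3-1->q3 q4-0->q7 q4-1->q4 q5-0->q1 q5-1->q5 q6-0->q5 q6-1->q6 q7-0->q8 q7-1->q7 q8-0->q9 q8-1->q8 q9-0->q4 q9-1->q9

Build one automaton per condition and run them in lockstep. One (4 states) tracks the count of `0`s modulo 4; the other (4 states) tracks whether the input so far still matches the prefix `10`. Each combined state is a pair, one component from each; accept when both components accept.
        0   1  
>  q0   q1  q2 
   q1   q3  q1 
   q2   q4  q5 
   q3   q6  q3 
   q4   q7  q4 
   q5   q1  q5 
   q6   q5  q6 
   q7   q8  q7 
   q8   q9  q8 
 * q9   q4  q9 
(> = start, * = accepting)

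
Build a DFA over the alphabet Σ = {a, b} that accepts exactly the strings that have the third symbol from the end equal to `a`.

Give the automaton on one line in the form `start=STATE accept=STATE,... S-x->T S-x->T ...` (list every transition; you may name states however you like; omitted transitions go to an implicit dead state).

A DFA must remember the last 3 symbols (since which symbol is third-to-last isn't known until the input ends). Use one state per possible window of the last ≤3 symbols; accept from those whose window starts with `a`.
15 states suffice.
          a    b  
>  q0     q1   q2 
   q1     q3   q4 
   q2     q5   q6 
   q3     q7   q8 
   q4     q9  q10 
   q5    q11  q12 
   q6    q13  q14 
 * q7     q7   q8 
 * q8     q9  q10 
 * q9    q11  q12 
 * q10   q13  q14 
   q11    q7   q8 
   q12    q9  q10 
   q13   q11  q12 
   q14   q13  q14 
(> = start, * = accepting)

start=q0 accept=q7,q8,q9,q10 q0-a->q1 q0-b->q2 q1-a->q3 q1-b->q4 q2-a->q5 q2-b->q6 q3-a->q7 q3-b->q8 q4-a->q9 q4-b->q10 q5-a->q11 q5-b->q12 q6-a->q13 q6-b->q14 q7-a->q7 q7-b->q8 q8-a->q9 q8-b->q10 q9-a->q11 q9-b->q12 q10-a->q13 q10-b->q14 q11-a->q7 q11-b->q8 q12-a->q9 q12-b->q10 q13-a->q11 q13-b->q12 q14-a->q13 q14-b->q14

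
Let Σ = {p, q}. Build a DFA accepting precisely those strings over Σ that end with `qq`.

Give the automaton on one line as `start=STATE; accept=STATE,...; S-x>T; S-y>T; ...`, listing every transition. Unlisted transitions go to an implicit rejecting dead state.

Let each state record the length of the longest suffix of the input read so far that is also a prefix of `qq`. S1 means the last symbol is `q`; S2 means the last 2 symbols are `qq`. Accept only at S2, where the string currently ends in `qq`.
        p   q  
>  S0   S0  S1 
   S1   S0  S2 
 * S2   S0  S2 
(> = start, * = accepting)

start=S0; accept=S2; S0-p>S0; S0-q>S1; S1-p>S0; S1-q>S2; S2-p>S0; S2-q>S2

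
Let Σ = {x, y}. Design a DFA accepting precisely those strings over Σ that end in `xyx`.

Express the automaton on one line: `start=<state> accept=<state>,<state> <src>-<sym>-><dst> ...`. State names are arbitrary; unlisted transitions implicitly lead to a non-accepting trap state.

start=A accept=D A-x->B A-y->A B-x->B B-y->C C-x->D C-y->A D-x->B D-y->C

Remember how much of `xyx` the current input suffix matches. State A means no match yet; B means the last symbol is `x`; C means the last 2 symbols are `xy`; D means the last 3 symbols are `xyx`. Only D accepts. On a mismatch, fall back to the longest proper suffix that is still a prefix of `xyx`.
4 states suffice.
       x  y 
>  A   B  A 
   B   B  C 
   C   D  A 
 * D   B  C 
(> = start, * = accepting)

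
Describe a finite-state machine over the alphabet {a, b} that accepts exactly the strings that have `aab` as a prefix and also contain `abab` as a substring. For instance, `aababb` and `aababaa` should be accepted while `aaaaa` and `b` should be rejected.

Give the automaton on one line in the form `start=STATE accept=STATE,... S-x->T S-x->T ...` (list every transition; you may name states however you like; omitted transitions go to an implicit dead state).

Run two small machines in parallel and take their product. The first has 5 states tracking whether the input so far still matches the prefix `aab`; the second has 5 states tracking whether and how much of `abab` has been seen. A product state is a pair (one from each), accepting exactly when both do. Equivalent product states are then merged.
A 9-state machine:
        a   b  
>  q0   q1  q2 
   q1   q3  q2 
   q2   q2  q2 
   q3   q2  q4 
   q4   q5  q6 
   q5   q7  q8 
   q6   q7  q6 
   q7   q7  q4 
 * q8   q8  q8 
(> = start, * = accepting)

start=q0 accept=q8 q0-a->q1 q0-b->q2 q1-a->q3 q1-b->q2 q2-a->q2 q2-b->q2 q3-a->q2 q3-b->q4 q4-a->q5 q4-b->q6 q5-a->q7 q5-b->q8 q6-a->q7 q6-b->q6 q7-a->q7 q7-b->q4 q8-a->q8 q8-b->q8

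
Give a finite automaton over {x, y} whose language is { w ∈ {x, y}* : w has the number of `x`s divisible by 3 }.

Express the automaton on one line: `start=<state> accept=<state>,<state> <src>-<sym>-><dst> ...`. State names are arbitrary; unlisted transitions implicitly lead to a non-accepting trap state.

The only thing that matters is how many `x`s have appeared, reduced mod 3. Use one state per residue: s0 for 0, …, s2 for 2. Reading `x` moves to the next residue; anything else stays put. s0 is accepting.
A 3-state machine:
        x   y  
>* s0   s1  s0 
   s1   s2  s1 
   s2   s0  s2 
(> = start, * = accepting)

start=s0 accept=s0 s0-x->s1 s0-y->s0 s1-x->s2 s1-y->s1 s2-x->s0 s2-y->s2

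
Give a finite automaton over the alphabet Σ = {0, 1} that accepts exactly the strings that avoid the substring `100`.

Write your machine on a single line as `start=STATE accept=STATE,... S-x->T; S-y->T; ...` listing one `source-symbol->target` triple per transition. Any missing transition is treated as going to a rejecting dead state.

start=q0; accept=q0,q1,q2; q0-0->q0; q0-1->q1; q1-0->q2; q1-1->q1; q2-0->q3; q2-1->q1; q3-0->q3; q3-1->q3

This is the complement of 'contains `100`'. Use the same substring-matching states — q0 through q3 holding how much of `100` has just been matched — but flip the accepting set: everything except the trap q3 accepts.
        0   1  
>* q0   q0  q1 
 * q1   q2  q1 
 * q2   q3  q1 
   q3   q3  q3 
(> = start, * = accepting)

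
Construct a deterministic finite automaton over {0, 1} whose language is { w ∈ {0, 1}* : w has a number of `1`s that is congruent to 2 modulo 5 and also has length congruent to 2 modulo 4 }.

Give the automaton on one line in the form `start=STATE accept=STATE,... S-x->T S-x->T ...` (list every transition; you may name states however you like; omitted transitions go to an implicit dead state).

Handle the two conditions separately and then intersect. The first has 5 states tracking the count of `1`s modulo 5; the second has 4 states tracking the input length modulo 4. A product state is a pair (one from each), accepting exactly when both do.
20 states suffice.
          0    1  
>  q0     q1   q2 
   q1     q3   q4 
   q2     q4   q5 
   q3     q6   q7 
   q4     q7   q8 
 * q5     q8   q9 
   q6     q0  q10 
   q7    q10  q11 
   q8    q11  q12 
   q9    q12  q13 
   q10    q2  q14 
   q11   q14  q15 
   q12   q15  q16 
   q13   q16   q1 
   q14    q5  q17 
   q15   q17  q18 
   q16   q18   q3 
   q17    q9  q19 
   q18   q19   q6 
   q19   q13   q0 
(> = start, * = accepting)

start=q0 accept=q5 q0-0->q1 q0-1->q2 q1-0->q3 q1-1->q4 q2-0->q4 q2-1->q5 q3-0->q6 q3-1->q7 q4-0->q7 q4-1->q8 q5-0->q8 q5-1->q9 q6-0->q0 q6-1->q10 q7-0->q10 q7-1->q11 q8-0->q11 q8-1->q12 q9-0->q12 q9-1->q13 q10-0->q2 q10-1->q14 q11-0->q14 q11-1->q15 q12-0->q15 q12-1->q16 q13-0->q16 q13-1->q1 q14-0->q5 q14-1->q17 q15-0->q17 q15-1->q18 q16-0->q18 q16-1->q3 q17-0->q9 q17-1->q19 q18-0->q19 q18-1->q6 q19-0->q13 q19-1->q0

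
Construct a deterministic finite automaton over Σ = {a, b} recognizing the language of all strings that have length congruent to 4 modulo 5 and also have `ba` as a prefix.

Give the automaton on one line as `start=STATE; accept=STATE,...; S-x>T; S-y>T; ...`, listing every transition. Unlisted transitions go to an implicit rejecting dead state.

start=q0; accept=q5; q0-a>q1; q0-b>q2; q1-a>q1; q1-b>q1; q2-a>q3; q2-b>q1; q3-a>q4; q3-b>q4; q4-a>q5; q4-b>q5; q5-a>q6; q5-b>q6; q6-a>q7; q6-b>q7; q7-a>q3; q7-b>q3

Build one automaton per condition and run them in lockstep. One (5 states) tracks the input length modulo 5; the other (4 states) tracks whether the input so far still matches the prefix `ba`. Each combined state is a pair, one component from each; accept when both components accept. Minimizing collapses redundant product states.
With 8 states:
        a   b  
>  q0   q1  q2 
   q1   q1  q1 
   q2   q3  q1 
   q3   q4  q4 
   q4   q5  q5 
 * q5   q6  q6 
   q6   q7  q7 
   q7   q3  q3 
(> = start, * = accepting)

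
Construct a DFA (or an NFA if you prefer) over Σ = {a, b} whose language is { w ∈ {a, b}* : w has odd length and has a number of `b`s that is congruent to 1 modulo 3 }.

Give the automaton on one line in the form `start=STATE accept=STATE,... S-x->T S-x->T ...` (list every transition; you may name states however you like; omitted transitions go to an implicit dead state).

start=s0 accept=s2 s0-a->s1 s0-b->s2 s1-a->s0 s1-b->s3 s2-a->s3 s2-b->s4 s3-a->s2 s3-b->s5 s4-a->s5 s4-b->s1 s5-a->s4 s5-b->s0

Handle the two conditions separately and then intersect. One (2 states) tracks the input length modulo 2; the other (3 states) tracks the count of `b`s modulo 3. Each combined state is a pair, one component from each; accept when both components accept.
With 6 states:
        a   b  
>  s0   s1  s2 
   s1   s0  s3 
 * s2   s3  s4 
   s3   s2  s5 
   s4   s5  s1 
   s5   s4  s0 
(> = start, * = accepting)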